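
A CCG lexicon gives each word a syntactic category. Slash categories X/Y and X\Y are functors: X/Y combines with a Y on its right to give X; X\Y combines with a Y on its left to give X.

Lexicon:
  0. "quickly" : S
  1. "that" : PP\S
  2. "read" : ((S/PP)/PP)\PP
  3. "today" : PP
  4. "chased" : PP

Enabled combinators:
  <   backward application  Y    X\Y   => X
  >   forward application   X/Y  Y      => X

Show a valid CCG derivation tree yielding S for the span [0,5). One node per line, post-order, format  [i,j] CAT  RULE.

[0,5] S   >
  [0,4] S/PP   >
    [0,3] (S/PP)/PP   <
      [0,2] PP   <
        [0,1] "quickly" : S
        [1,2] "that" : PP\S
      [2,3] "read" : ((S/PP)/PP)\PP
    [3,4] "today" : PP
  [4,5] "chased" : PP

[0,1] S  lex  "quickly"
[1,2] PP\S  lex  "that"
[0,2] PP  <  k=1
[2,3] ((S/PP)/PP)\PP  lex  "read"
[0,3] (S/PP)/PP  <  k=2
[3,4] PP  lex  "today"
[0,4] S/PP  >  k=3
[4,5] PP  lex  "chased"
[0,5] S  >  k=4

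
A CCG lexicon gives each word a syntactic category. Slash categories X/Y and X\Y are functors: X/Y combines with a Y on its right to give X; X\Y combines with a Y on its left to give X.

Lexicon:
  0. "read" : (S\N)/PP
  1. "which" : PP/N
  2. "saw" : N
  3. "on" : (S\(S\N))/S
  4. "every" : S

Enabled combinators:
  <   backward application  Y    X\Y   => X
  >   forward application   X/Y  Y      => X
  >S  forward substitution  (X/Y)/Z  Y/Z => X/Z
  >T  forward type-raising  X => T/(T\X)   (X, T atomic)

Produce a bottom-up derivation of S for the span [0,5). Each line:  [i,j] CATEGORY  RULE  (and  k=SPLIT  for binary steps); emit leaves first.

[0,1] (S\N)/PP  lex  "read"
[1,2] PP/N  lex  "which"
[2,3] N  lex  "saw"
[1,3] PP  >  k=2
[0,3] S\N  >  k=1
[3,4] (S\(S\N))/S  lex  "on"
[4,5] S  lex  "every"
[3,5] S\(S\N)  >  k=4
[0,5] S  <  k=3

[0,5] S   <
  [0,3] S\N   >
    [0,1] "read" : (S\N)/PP
    [1,3] PP   >
      [1,2] "which" : PP/N
      [2,3] "saw" : N
  [3,5] S\(S\N)   >
    [3,4] "on" : (S\(S\N))/S
    [4,5] "every" : S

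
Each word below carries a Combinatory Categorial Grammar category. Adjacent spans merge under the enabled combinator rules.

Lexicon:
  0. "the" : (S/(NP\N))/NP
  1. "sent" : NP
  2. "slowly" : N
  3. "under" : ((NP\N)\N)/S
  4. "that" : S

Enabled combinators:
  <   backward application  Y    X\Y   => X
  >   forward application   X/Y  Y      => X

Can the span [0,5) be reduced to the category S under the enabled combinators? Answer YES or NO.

YES

[0,5] S   >
  [0,2] S/(NP\N)   >
    [0,1] "the" : (S/(NP\N))/NP
    [1,2] "sent" : NP
  [2,5] NP\N   <
    [2,3] "slowly" : N
    [3,5] (NP\N)\N   >
      [3,4] "under" : ((NP\N)\N)/S
      [4,5] "that" : S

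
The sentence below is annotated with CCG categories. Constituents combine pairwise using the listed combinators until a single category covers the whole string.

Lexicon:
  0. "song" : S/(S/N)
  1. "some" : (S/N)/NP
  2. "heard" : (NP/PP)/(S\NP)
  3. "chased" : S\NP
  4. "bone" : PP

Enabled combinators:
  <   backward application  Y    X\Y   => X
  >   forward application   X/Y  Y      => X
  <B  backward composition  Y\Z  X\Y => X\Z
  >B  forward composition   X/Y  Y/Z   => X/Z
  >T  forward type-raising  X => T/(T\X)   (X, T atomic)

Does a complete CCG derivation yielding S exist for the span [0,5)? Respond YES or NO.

YES

[0,5] S   >
  [0,2] S/NP   >B
    [0,1] "song" : S/(S/N)
    [1,2] "some" : (S/N)/NP
  [2,5] NP   >
    [2,4] NP/PP   >
      [2,3] "heard" : (NP/PP)/(S\NP)
      [3,4] "chased" : S\NP
    [4,5] "bone" : PP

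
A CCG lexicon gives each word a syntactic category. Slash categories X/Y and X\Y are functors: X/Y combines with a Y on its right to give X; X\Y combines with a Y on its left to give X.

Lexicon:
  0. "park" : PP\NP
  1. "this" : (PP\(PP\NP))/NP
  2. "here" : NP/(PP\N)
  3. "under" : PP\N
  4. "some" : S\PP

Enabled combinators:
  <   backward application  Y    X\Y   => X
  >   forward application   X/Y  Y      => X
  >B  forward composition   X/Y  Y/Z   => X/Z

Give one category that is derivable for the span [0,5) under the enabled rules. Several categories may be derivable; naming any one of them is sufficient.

S

[0,5] S   <
  [0,4] PP   <
    [0,1] "park" : PP\NP
    [1,4] PP\(PP\NP)   >
      [1,2] "this" : (PP\(PP\NP))/NP
      [2,4] NP   >
        [2,3] "here" : NP/(PP\N)
        [3,4] "under" : PP\N
  [4,5] "some" : S\PP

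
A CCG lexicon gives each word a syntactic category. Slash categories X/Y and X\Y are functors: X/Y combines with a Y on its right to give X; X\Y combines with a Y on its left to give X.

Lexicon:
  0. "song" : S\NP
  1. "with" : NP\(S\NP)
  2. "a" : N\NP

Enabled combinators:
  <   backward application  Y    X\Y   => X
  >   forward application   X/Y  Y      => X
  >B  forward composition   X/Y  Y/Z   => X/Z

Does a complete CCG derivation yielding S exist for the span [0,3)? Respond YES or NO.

S\NP NP\(S\NP) N\NP
CKY chart[0,3] = {N}; S ∉ chart

NO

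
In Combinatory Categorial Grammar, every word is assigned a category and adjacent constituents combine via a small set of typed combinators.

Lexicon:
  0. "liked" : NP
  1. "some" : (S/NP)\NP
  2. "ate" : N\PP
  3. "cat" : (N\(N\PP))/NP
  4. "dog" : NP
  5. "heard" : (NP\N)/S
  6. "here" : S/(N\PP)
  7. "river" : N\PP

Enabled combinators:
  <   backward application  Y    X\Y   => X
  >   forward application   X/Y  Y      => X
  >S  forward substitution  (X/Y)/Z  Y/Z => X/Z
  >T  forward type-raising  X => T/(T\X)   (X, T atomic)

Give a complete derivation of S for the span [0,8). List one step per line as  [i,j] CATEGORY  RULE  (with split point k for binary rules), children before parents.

[0,1] NP  lex  "liked"
[1,2] (S/NP)\NP  lex  "some"
[0,2] S/NP  <  k=1
[2,3] N\PP  lex  "ate"
[3,4] (N\(N\PP))/NP  lex  "cat"
[4,5] NP  lex  "dog"
[3,5] N\(N\PP)  >  k=4
[2,5] N  <  k=3
[5,6] (NP\N)/S  lex  "heard"
[6,7] S/(N\PP)  lex  "here"
[7,8] N\PP  lex  "river"
[6,8] S  >  k=7
[5,8] NP\N  >  k=6
[2,8] NP  <  k=5
[0,8] S  >  k=2

[0,8] S   >
  [0,2] S/NP   <
    [0,1] "liked" : NP
    [1,2] "some" : (S/NP)\NP
  [2,8] NP   <
    [2,5] N   <
      [2,3] "ate" : N\PP
      [3,5] N\(N\PP)   >
        [3,4] "cat" : (N\(N\PP))/NP
        [4,5] "dog" : NP
    [5,8] NP\N   >
      [5,6] "heard" : (NP\N)/S
      [6,8] S   >
        [6,7] "here" : S/(N\PP)
        [7,8] "river" : N\PP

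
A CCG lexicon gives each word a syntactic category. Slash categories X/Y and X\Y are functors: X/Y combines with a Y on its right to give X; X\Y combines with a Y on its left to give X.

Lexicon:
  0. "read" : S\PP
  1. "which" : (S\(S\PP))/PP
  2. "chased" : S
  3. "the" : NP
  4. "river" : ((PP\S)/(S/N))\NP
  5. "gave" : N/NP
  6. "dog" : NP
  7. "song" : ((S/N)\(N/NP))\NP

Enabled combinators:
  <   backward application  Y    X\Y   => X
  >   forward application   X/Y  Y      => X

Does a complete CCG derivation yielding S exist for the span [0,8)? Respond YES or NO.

[0,8] S   <
  [0,1] "read" : S\PP
  [1,8] S\(S\PP)   >
    [1,2] "which" : (S\(S\PP))/PP
    [2,8] PP   <
      [2,3] "chased" : S
      [3,8] PP\S   >
        [3,5] (PP\S)/(S/N)   <
          [3,4] "the" : NP
          [4,5] "river" : ((PP\S)/(S/N))\NP
        [5,8] S/N   <
          [5,6] "gave" : N/NP
          [6,8] (S/N)\(N/NP)   <
            [6,7] "dog" : NP
            [7,8] "song" : ((S/N)\(N/NP))\NP

YES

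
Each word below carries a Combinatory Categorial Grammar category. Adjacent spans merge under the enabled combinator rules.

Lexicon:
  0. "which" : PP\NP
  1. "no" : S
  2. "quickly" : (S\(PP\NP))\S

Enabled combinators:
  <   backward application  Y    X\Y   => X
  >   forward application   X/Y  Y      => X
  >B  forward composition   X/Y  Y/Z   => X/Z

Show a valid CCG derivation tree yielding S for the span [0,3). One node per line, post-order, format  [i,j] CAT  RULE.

[0,3] S   <
  [0,1] "which" : PP\NP
  [1,3] S\(PP\NP)   <
    [1,2] "no" : S
    [2,3] "quickly" : (S\(PP\NP))\S

[0,1] PP\NP  lex  "which"
[1,2] S  lex  "no"
[2,3] (S\(PP\NP))\S  lex  "quickly"
[1,3] S\(PP\NP)  <  k=2
[0,3] S  <  k=1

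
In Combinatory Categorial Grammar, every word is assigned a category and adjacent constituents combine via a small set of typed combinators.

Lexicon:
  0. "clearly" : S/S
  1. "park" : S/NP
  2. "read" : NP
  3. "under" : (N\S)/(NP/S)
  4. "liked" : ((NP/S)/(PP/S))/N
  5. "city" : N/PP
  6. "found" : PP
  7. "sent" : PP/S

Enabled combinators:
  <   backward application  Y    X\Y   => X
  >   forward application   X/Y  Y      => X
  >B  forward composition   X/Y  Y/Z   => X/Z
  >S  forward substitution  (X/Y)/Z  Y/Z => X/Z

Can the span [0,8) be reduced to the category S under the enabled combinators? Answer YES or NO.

S/S S/NP NP (N\S)/(NP/S) ((NP/S)/(PP/S))/N N/PP PP PP/S
CKY chart[0,8] = {N}; S ∉ chart

NO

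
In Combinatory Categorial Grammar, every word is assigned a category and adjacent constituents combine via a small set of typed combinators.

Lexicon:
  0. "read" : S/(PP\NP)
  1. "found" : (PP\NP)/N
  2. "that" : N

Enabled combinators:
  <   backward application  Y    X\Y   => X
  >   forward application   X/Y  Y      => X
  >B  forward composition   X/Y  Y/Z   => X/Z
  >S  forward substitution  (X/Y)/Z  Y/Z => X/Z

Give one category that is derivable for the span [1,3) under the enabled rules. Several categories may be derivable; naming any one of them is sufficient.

PP\NP

[0,3] S   >
  [0,1] "read" : S/(PP\NP)
  [1,3] PP\NP   >
    [1,2] "found" : (PP\NP)/N
    [2,3] "that" : N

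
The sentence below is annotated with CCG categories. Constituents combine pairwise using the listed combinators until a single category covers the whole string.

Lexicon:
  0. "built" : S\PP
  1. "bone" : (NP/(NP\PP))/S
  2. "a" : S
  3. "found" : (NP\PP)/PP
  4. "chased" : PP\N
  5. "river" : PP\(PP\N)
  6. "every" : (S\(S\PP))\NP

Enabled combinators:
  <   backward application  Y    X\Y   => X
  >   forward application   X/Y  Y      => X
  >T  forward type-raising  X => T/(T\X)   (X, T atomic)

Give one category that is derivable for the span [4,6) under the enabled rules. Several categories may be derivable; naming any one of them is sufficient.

PP

[0,7] S   <
  [0,1] "built" : S\PP
  [1,7] S\(S\PP)   <
    [1,6] NP   >
      [1,3] NP/(NP\PP)   >
        [1,2] "bone" : (NP/(NP\PP))/S
        [2,3] "a" : S
      [3,6] NP\PP   >
        [3,4] "found" : (NP\PP)/PP
        [4,6] PP   <
          [4,5] "chased" : PP\N
          [5,6] "river" : PP\(PP\N)
    [6,7] "every" : (S\(S\PP))\NP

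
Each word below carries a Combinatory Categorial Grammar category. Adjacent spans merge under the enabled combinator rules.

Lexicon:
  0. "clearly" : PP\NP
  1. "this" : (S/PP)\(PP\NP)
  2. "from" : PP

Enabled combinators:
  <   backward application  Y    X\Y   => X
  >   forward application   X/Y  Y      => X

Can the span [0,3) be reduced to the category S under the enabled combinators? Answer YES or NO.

YES

[0,3] S   >
  [0,2] S/PP   <
    [0,1] "clearly" : PP\NP
    [1,2] "this" : (S/PP)\(PP\NP)
  [2,3] "from" : PP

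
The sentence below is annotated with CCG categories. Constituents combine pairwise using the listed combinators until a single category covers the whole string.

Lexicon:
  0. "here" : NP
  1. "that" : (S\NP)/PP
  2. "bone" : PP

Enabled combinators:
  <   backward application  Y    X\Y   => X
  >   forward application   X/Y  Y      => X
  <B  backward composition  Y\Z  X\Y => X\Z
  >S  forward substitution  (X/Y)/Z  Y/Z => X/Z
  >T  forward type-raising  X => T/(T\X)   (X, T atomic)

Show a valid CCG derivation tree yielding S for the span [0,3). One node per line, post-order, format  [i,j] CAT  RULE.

[0,3] S   >
  [0,1] S/(S\NP)   >T
    [0,1] "here" : NP
  [1,3] S\NP   >
    [1,2] "that" : (S\NP)/PP
    [2,3] "bone" : PP

[0,1] NP  lex  "here"
[0,1] S/(S\NP)  >T
[1,2] (S\NP)/PP  lex  "that"
[2,3] PP  lex  "bone"
[1,3] S\NP  >  k=2
[0,3] S  >  k=1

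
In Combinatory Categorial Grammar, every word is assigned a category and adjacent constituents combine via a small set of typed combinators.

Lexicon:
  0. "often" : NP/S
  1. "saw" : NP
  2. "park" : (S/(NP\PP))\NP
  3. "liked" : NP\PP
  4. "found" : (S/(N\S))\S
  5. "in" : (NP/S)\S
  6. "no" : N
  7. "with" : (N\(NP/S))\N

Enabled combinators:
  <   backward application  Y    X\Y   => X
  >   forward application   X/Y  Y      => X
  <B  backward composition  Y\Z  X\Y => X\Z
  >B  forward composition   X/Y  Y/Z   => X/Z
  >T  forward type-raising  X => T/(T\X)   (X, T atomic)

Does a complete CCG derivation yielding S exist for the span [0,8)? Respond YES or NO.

NP/S NP (S/(NP\PP))\NP NP\PP (S/(N\S))\S (NP/S)\S N (N\(NP/S))\N
CKY chart[0,8] = {N/(N\NP), NP, NP/(NP\NP), NP/(S\S), PP/(PP\NP), S/(S\NP)}; S ∉ chart

NO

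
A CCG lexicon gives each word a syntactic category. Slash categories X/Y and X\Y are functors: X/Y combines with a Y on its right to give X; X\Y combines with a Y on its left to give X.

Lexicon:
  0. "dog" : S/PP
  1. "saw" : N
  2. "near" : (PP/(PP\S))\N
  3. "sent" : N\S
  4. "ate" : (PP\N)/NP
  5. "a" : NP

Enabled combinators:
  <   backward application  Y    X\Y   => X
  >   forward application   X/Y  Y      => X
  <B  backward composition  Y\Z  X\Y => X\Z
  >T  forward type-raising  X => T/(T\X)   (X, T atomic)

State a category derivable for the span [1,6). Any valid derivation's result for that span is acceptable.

[0,6] S   >
  [0,1] "dog" : S/PP
  [1,6] PP   >
    [1,3] PP/(PP\S)   <
      [1,2] "saw" : N
      [2,3] "near" : (PP/(PP\S))\N
    [3,6] PP\S   <B
      [3,4] "sent" : N\S
      [4,6] PP\N   >
        [4,5] "ate" : (PP\N)/NP
        [5,6] "a" : NP

PP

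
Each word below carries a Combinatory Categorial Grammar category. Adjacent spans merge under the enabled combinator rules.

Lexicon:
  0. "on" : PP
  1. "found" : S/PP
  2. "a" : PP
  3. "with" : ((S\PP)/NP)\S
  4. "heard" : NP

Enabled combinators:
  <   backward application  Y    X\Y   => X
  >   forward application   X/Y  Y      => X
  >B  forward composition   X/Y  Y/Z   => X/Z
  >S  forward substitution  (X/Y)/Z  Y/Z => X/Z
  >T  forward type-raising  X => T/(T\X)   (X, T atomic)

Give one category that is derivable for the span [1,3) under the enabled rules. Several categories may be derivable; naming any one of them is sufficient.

S

[0,5] S   >
  [0,1] S/(S\PP)   >T
    [0,1] "on" : PP
  [1,5] S\PP   >
    [1,4] (S\PP)/NP   <
      [1,3] S   >
        [1,2] "found" : S/PP
        [2,3] "a" : PP
      [3,4] "with" : ((S\PP)/NP)\S
    [4,5] "heard" : NP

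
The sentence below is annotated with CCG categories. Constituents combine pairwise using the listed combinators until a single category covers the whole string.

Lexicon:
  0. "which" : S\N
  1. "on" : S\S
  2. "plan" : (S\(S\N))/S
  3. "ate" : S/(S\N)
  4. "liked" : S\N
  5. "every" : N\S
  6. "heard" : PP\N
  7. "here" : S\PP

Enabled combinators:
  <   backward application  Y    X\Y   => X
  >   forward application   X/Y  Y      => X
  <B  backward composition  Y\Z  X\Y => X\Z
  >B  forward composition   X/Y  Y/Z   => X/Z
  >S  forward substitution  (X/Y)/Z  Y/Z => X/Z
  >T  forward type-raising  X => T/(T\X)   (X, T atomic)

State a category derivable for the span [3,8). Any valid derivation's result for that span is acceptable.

[0,8] S   <
  [0,2] S\N   <B
    [0,1] "which" : S\N
    [1,2] "on" : S\S
  [2,8] S\(S\N)   >
    [2,3] "plan" : (S\(S\N))/S
    [3,8] S   >
      [3,4] "ate" : S/(S\N)
      [4,8] S\N   <B
        [4,6] N\N   <B
          [4,5] "liked" : S\N
          [5,6] "every" : N\S
        [6,8] S\N   <B
          [6,7] "heard" : PP\N
          [7,8] "here" : S\PP

S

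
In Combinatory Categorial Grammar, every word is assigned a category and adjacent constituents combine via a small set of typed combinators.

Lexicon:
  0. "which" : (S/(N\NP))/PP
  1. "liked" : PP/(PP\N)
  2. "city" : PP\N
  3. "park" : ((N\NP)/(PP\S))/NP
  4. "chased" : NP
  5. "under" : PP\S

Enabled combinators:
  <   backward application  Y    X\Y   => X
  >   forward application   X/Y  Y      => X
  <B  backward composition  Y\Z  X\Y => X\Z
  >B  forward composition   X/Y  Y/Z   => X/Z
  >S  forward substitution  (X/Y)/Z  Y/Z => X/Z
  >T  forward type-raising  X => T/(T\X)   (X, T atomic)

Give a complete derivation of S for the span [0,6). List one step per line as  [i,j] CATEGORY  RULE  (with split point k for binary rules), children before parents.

[0,1] (S/(N\NP))/PP  lex  "which"
[1,2] PP/(PP\N)  lex  "liked"
[2,3] PP\N  lex  "city"
[1,3] PP  >  k=2
[0,3] S/(N\NP)  >  k=1
[3,4] ((N\NP)/(PP\S))/NP  lex  "park"
[4,5] NP  lex  "chased"
[3,5] (N\NP)/(PP\S)  >  k=4
[5,6] PP\S  lex  "under"
[3,6] N\NP  >  k=5
[0,6] S  >  k=3

[0,6] S   >
  [0,3] S/(N\NP)   >
    [0,1] "which" : (S/(N\NP))/PP
    [1,3] PP   >
      [1,2] "liked" : PP/(PP\N)
      [2,3] "city" : PP\N
  [3,6] N\NP   >
    [3,5] (N\NP)/(PP\S)   >
      [3,4] "park" : ((N\NP)/(PP\S))/NP
      [4,5] "chased" : NP
    [5,6] "under" : PP\S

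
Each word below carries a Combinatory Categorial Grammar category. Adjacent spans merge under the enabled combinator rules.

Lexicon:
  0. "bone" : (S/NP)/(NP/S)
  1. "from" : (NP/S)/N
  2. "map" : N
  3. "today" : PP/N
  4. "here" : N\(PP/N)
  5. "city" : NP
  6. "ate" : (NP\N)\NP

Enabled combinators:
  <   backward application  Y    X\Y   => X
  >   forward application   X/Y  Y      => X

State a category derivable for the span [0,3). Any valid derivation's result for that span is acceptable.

[0,7] S   >
  [0,3] S/NP   >
    [0,1] "bone" : (S/NP)/(NP/S)
    [1,3] NP/S   >
      [1,2] "from" : (NP/S)/N
      [2,3] "map" : N
  [3,7] NP   <
    [3,5] N   <
      [3,4] "today" : PP/N
      [4,5] "here" : N\(PP/N)
    [5,7] NP\N   <
      [5,6] "city" : NP
      [6,7] "ate" : (NP\N)\NP

S/NP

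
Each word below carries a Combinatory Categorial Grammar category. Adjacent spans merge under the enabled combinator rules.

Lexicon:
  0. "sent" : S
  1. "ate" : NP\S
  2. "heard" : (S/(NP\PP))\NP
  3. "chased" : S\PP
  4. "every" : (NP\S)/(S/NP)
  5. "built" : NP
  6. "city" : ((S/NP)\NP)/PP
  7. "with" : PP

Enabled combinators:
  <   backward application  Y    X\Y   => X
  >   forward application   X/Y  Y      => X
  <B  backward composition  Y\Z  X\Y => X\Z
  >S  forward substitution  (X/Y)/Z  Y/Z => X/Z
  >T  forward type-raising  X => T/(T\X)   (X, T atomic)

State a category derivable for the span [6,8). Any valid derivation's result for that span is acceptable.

[0,8] S   >
  [0,3] S/(NP\PP)   <
    [0,2] NP   <
      [0,1] "sent" : S
      [1,2] "ate" : NP\S
    [2,3] "heard" : (S/(NP\PP))\NP
  [3,8] NP\PP   <B
    [3,4] "chased" : S\PP
    [4,8] NP\S   >
      [4,5] "every" : (NP\S)/(S/NP)
      [5,8] S/NP   <
        [5,6] "built" : NP
        [6,8] (S/NP)\NP   >
          [6,7] "city" : ((S/NP)\NP)/PP
          [7,8] "with" : PP

(S/NP)\NP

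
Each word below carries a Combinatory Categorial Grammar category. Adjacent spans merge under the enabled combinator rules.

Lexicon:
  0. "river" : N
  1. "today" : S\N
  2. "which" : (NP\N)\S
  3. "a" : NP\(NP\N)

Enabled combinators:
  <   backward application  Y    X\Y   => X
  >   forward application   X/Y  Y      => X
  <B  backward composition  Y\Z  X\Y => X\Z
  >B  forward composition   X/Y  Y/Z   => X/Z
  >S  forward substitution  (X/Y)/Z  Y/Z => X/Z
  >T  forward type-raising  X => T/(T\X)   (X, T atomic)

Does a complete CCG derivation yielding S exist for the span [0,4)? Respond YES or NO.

N S\N (NP\N)\S NP\(NP\N)
CKY chart[0,4] = {N/(N\NP), NP, NP/(NP\NP), PP/(PP\NP), S/(S\NP)}; S ∉ chart

NO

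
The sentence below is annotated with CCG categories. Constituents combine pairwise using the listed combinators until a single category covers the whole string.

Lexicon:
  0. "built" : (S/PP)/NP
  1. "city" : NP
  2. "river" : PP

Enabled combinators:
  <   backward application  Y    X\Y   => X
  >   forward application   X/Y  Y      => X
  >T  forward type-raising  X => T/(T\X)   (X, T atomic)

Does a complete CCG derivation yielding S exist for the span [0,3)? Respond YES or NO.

[0,3] S   >
  [0,2] S/PP   >
    [0,1] "built" : (S/PP)/NP
    [1,2] "city" : NP
  [2,3] "river" : PP

YES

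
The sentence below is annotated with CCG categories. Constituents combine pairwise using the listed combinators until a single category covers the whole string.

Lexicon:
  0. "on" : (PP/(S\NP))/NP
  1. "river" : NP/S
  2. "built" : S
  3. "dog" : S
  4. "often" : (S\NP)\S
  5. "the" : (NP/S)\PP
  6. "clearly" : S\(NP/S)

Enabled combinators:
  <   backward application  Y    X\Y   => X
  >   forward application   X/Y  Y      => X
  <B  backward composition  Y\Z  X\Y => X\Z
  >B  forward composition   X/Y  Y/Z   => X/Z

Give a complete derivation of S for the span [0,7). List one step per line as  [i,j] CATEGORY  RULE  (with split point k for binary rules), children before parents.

[0,7] S   <
  [0,5] PP   >
    [0,3] PP/(S\NP)   >
      [0,1] "on" : (PP/(S\NP))/NP
      [1,3] NP   >
        [1,2] "river" : NP/S
        [2,3] "built" : S
    [3,5] S\NP   <
      [3,4] "dog" : S
      [4,5] "often" : (S\NP)\S
  [5,7] S\PP   <B
    [5,6] "the" : (NP/S)\PP
    [6,7] "clearly" : S\(NP/S)

[0,1] (PP/(S\NP))/NP  lex  "on"
[1,2] NP/S  lex  "river"
[2,3] S  lex  "built"
[1,3] NP  >  k=2
[0,3] PP/(S\NP)  >  k=1
[3,4] S  lex  "dog"
[4,5] (S\NP)\S  lex  "often"
[3,5] S\NP  <  k=4
[0,5] PP  >  k=3
[5,6] (NP/S)\PP  lex  "the"
[6,7] S\(NP/S)  lex  "clearly"
[5,7] S\PP  <B  k=6
[0,7] S  <  k=5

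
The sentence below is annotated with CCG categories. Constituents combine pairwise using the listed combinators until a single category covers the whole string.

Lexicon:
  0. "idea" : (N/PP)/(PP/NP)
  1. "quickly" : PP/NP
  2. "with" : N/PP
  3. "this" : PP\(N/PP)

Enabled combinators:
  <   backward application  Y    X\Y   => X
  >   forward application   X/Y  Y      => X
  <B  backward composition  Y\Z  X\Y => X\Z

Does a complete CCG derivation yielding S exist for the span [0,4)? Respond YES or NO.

(N/PP)/(PP/NP) PP/NP N/PP PP\(N/PP)
CKY chart[0,4] = {N}; S ∉ chart

NO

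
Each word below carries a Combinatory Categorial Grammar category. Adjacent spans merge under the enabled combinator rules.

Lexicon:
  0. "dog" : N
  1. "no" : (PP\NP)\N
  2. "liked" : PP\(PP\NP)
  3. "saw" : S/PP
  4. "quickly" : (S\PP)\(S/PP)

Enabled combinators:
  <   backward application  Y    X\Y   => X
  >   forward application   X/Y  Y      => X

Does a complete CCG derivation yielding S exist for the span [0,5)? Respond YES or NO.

YES

[0,5] S   <
  [0,3] PP   <
    [0,2] PP\NP   <
      [0,1] "dog" : N
      [1,2] "no" : (PP\NP)\N
    [2,3] "liked" : PP\(PP\NP)
  [3,5] S\PP   <
    [3,4] "saw" : S/PP
    [4,5] "quickly" : (S\PP)\(S/PP)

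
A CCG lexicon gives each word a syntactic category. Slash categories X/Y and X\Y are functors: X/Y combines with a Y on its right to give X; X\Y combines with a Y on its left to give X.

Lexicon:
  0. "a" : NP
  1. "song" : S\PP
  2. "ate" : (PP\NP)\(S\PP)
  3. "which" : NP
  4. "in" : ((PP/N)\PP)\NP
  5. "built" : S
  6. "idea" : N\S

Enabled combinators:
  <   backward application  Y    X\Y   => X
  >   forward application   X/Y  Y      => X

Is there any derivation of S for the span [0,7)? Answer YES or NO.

NP S\PP (PP\NP)\(S\PP) NP ((PP/N)\PP)\NP S N\S
CKY chart[0,7] = {PP}; S ∉ chart

NO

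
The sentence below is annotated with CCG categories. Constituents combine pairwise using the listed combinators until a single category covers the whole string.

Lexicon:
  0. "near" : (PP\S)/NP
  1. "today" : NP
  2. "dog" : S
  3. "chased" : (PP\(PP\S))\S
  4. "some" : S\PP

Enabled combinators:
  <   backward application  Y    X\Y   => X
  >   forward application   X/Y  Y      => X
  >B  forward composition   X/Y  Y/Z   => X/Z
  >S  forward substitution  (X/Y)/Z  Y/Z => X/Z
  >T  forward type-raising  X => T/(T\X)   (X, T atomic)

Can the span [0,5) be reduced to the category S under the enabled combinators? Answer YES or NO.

[0,5] S   <
  [0,4] PP   <
    [0,2] PP\S   >
      [0,1] "near" : (PP\S)/NP
      [1,2] "today" : NP
    [2,4] PP\(PP\S)   <
      [2,3] "dog" : S
      [3,4] "chased" : (PP\(PP\S))\S
  [4,5] "some" : S\PP

YES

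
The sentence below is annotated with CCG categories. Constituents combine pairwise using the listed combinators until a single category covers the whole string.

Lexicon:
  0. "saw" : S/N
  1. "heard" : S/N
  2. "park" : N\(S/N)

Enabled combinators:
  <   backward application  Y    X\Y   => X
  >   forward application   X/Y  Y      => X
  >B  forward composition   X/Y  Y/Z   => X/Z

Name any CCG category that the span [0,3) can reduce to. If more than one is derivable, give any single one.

[0,3] S   >
  [0,1] "saw" : S/N
  [1,3] N   <
    [1,2] "heard" : S/N
    [2,3] "park" : N\(S/N)

S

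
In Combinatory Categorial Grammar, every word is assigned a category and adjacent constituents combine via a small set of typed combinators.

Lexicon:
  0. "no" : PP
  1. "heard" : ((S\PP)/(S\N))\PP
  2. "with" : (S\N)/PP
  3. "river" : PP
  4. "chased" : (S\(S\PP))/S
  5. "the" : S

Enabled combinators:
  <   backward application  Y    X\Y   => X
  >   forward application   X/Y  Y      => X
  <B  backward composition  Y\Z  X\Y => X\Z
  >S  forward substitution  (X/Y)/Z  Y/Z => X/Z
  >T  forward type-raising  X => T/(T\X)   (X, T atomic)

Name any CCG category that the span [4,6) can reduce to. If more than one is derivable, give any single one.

S\(S\PP)

[0,6] S   <
  [0,4] S\PP   >
    [0,2] (S\PP)/(S\N)   <
      [0,1] "no" : PP
      [1,2] "heard" : ((S\PP)/(S\N))\PP
    [2,4] S\N   >
      [2,3] "with" : (S\N)/PP
      [3,4] "river" : PP
  [4,6] S\(S\PP)   >
    [4,5] "chased" : (S\(S\PP))/S
    [5,6] "the" : S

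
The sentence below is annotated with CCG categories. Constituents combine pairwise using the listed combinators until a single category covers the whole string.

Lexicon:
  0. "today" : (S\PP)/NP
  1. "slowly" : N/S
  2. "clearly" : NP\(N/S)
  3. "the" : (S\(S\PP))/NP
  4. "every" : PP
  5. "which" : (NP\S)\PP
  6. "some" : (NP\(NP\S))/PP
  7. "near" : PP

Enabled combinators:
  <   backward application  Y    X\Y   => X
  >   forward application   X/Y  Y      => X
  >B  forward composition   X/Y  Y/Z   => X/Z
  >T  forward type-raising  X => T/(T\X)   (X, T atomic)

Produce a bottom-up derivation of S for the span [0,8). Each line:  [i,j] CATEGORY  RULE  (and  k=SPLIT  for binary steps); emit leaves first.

[0,1] (S\PP)/NP  lex  "today"
[1,2] N/S  lex  "slowly"
[2,3] NP\(N/S)  lex  "clearly"
[1,3] NP  <  k=2
[0,3] S\PP  >  k=1
[3,4] (S\(S\PP))/NP  lex  "the"
[4,5] PP  lex  "every"
[5,6] (NP\S)\PP  lex  "which"
[4,6] NP\S  <  k=5
[6,7] (NP\(NP\S))/PP  lex  "some"
[7,8] PP  lex  "near"
[6,8] NP\(NP\S)  >  k=7
[4,8] NP  <  k=6
[3,8] S\(S\PP)  >  k=4
[0,8] S  <  k=3

[0,8] S   <
  [0,3] S\PP   >
    [0,1] "today" : (S\PP)/NP
    [1,3] NP   <
      [1,2] "slowly" : N/S
      [2,3] "clearly" : NP\(N/S)
  [3,8] S\(S\PP)   >
    [3,4] "the" : (S\(S\PP))/NP
    [4,8] NP   <
      [4,6] NP\S   <
        [4,5] "every" : PP
        [5,6] "which" : (NP\S)\PP
      [6,8] NP\(NP\S)   >
        [6,7] "some" : (NP\(NP\S))/PP
        [7,8] "near" : PP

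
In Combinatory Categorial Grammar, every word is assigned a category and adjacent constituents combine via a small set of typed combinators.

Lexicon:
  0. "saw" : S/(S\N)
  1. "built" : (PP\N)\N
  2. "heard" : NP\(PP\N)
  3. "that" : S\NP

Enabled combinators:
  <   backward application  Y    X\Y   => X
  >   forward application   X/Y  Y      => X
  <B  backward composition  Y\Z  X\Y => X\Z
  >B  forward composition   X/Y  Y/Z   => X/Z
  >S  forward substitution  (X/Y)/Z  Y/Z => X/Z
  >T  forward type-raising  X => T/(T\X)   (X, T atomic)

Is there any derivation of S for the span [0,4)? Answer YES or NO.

YES

[0,4] S   >
  [0,1] "saw" : S/(S\N)
  [1,4] S\N   <B
    [1,3] NP\N   <B
      [1,2] "built" : (PP\N)\N
      [2,3] "heard" : NP\(PP\N)
    [3,4] "that" : S\NP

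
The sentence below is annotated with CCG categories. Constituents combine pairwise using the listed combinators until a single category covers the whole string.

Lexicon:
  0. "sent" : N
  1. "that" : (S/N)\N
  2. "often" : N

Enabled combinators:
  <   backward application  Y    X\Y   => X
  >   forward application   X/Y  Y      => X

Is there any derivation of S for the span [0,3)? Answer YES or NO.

YES

[0,3] S   >
  [0,2] S/N   <
    [0,1] "sent" : N
    [1,2] "that" : (S/N)\N
  [2,3] "often" : N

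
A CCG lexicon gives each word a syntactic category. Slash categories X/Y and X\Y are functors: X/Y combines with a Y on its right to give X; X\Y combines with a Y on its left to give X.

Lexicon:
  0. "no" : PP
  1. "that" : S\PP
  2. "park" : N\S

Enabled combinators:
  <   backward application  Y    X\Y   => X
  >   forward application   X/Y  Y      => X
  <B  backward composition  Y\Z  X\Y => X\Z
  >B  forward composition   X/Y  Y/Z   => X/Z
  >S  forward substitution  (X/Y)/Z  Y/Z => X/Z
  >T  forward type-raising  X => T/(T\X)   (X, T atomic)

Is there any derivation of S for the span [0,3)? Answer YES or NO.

PP S\PP N\S
CKY chart[0,3] = {N, N/(N\N), NP/(NP\N), PP/(PP\N), S/(S\N)}; S ∉ chart

NO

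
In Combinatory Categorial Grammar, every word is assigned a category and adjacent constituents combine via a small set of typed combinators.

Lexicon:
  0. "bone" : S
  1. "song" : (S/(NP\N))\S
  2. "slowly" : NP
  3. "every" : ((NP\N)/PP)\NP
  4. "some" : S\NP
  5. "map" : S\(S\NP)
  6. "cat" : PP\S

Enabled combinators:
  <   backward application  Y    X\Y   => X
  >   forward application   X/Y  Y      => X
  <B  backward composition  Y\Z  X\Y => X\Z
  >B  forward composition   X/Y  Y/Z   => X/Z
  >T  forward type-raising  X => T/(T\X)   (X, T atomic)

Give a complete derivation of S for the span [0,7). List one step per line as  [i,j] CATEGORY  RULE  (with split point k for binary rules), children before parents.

[0,1] S  lex  "bone"
[1,2] (S/(NP\N))\S  lex  "song"
[0,2] S/(NP\N)  <  k=1
[2,3] NP  lex  "slowly"
[3,4] ((NP\N)/PP)\NP  lex  "every"
[2,4] (NP\N)/PP  <  k=3
[0,4] S/PP  >B  k=2
[4,5] S\NP  lex  "some"
[5,6] S\(S\NP)  lex  "map"
[4,6] S  <  k=5
[6,7] PP\S  lex  "cat"
[4,7] PP  <  k=6
[0,7] S  >  k=4

[0,7] S   >
  [0,4] S/PP   >B
    [0,2] S/(NP\N)   <
      [0,1] "bone" : S
      [1,2] "song" : (S/(NP\N))\S
    [2,4] (NP\N)/PP   <
      [2,3] "slowly" : NP
      [3,4] "every" : ((NP\N)/PP)\NP
  [4,7] PP   <
    [4,6] S   <
      [4,5] "some" : S\NP
      [5,6] "map" : S\(S\NP)
    [6,7] "cat" : PP\S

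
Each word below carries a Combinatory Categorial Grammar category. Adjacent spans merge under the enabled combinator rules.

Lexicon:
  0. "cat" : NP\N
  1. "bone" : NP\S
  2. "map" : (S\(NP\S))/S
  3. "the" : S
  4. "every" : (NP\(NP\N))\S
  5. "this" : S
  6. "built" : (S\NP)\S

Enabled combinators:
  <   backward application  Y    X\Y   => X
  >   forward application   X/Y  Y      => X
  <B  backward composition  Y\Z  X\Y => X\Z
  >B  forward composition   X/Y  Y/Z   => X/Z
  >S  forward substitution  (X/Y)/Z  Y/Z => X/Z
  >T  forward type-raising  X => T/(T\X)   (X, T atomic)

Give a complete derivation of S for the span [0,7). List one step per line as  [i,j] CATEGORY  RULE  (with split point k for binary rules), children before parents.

[0,7] S   <
  [0,5] NP   <
    [0,1] "cat" : NP\N
    [1,5] NP\(NP\N)   <
      [1,4] S   <
        [1,2] "bone" : NP\S
        [2,4] S\(NP\S)   >
          [2,3] "map" : (S\(NP\S))/S
          [3,4] "the" : S
      [4,5] "every" : (NP\(NP\N))\S
  [5,7] S\NP   <
    [5,6] "this" : S
    [6,7] "built" : (S\NP)\S

[0,1] NP\N  lex  "cat"
[1,2] NP\S  lex  "bone"
[2,3] (S\(NP\S))/S  lex  "map"
[3,4] S  lex  "the"
[2,4] S\(NP\S)  >  k=3
[1,4] S  <  k=2
[4,5] (NP\(NP\N))\S  lex  "every"
[1,5] NP\(NP\N)  <  k=4
[0,5] NP  <  k=1
[5,6] S  lex  "this"
[6,7] (S\NP)\S  lex  "built"
[5,7] S\NP  <  k=6
[0,7] S  <  k=5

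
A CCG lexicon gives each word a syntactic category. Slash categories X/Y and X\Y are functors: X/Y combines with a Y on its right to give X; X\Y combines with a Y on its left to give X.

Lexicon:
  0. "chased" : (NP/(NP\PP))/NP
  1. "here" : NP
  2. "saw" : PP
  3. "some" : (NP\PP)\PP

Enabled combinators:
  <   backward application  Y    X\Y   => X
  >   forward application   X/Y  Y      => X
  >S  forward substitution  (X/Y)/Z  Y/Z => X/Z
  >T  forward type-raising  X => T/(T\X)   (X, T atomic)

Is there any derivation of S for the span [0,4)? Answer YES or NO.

(NP/(NP\PP))/NP NP PP (NP\PP)\PP
CKY chart[0,4] = {N/(N\NP), NP, NP/(NP\NP), PP/(PP\NP), S/(S\NP)}; S ∉ chart

NO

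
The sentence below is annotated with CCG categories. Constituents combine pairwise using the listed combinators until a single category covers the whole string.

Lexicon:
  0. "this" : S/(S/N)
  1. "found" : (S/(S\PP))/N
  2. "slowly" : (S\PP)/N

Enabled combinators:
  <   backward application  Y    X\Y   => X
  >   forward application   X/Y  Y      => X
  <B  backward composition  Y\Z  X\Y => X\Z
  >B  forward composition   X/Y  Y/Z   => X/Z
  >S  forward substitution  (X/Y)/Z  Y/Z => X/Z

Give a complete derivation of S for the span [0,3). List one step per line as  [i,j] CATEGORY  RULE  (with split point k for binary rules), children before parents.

[0,1] S/(S/N)  lex  "this"
[1,2] (S/(S\PP))/N  lex  "found"
[2,3] (S\PP)/N  lex  "slowly"
[1,3] S/N  >S  k=2
[0,3] S  >  k=1

[0,3] S   >
  [0,1] "this" : S/(S/N)
  [1,3] S/N   >S
    [1,2] "found" : (S/(S\PP))/N
    [2,3] "slowly" : (S\PP)/N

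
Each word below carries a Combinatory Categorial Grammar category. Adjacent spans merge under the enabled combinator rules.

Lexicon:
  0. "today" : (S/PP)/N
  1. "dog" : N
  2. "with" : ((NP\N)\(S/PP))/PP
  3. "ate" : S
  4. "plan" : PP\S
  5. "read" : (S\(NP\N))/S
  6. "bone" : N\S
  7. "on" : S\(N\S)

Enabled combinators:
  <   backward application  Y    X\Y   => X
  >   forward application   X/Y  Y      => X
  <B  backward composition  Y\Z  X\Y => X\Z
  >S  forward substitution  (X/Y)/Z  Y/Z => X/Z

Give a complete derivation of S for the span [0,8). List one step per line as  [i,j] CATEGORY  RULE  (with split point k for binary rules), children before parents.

[0,8] S   <
  [0,5] NP\N   <
    [0,2] S/PP   >
      [0,1] "today" : (S/PP)/N
      [1,2] "dog" : N
    [2,5] (NP\N)\(S/PP)   >
      [2,3] "with" : ((NP\N)\(S/PP))/PP
      [3,5] PP   <
        [3,4] "ate" : S
        [4,5] "plan" : PP\S
  [5,8] S\(NP\N)   >
    [5,6] "read" : (S\(NP\N))/S
    [6,8] S   <
      [6,7] "bone" : N\S
      [7,8] "on" : S\(N\S)

[0,1] (S/PP)/N  lex  "today"
[1,2] N  lex  "dog"
[0,2] S/PP  >  k=1
[2,3] ((NP\N)\(S/PP))/PP  lex  "with"
[3,4] S  lex  "ate"
[4,5] PP\S  lex  "plan"
[3,5] PP  <  k=4
[2,5] (NP\N)\(S/PP)  >  k=3
[0,5] NP\N  <  k=2
[5,6] (S\(NP\N))/S  lex  "read"
[6,7] N\S  lex  "bone"
[7,8] S\(N\S)  lex  "on"
[6,8] S  <  k=7
[5,8] S\(NP\N)  >  k=6
[0,8] S  <  k=5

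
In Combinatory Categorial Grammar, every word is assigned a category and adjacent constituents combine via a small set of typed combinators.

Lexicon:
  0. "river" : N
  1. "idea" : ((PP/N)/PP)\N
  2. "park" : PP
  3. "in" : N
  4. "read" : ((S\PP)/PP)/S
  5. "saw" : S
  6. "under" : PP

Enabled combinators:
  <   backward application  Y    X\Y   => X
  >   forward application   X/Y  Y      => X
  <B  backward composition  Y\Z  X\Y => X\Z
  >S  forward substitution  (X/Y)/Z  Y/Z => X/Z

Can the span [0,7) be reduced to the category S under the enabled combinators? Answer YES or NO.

YES

[0,7] S   <
  [0,4] PP   >
    [0,3] PP/N   >
      [0,2] (PP/N)/PP   <
        [0,1] "river" : N
        [1,2] "idea" : ((PP/N)/PP)\N
      [2,3] "park" : PP
    [3,4] "in" : N
  [4,7] S\PP   >
    [4,6] (S\PP)/PP   >
      [4,5] "read" : ((S\PP)/PP)/S
      [5,6] "saw" : S
    [6,7] "under" : PP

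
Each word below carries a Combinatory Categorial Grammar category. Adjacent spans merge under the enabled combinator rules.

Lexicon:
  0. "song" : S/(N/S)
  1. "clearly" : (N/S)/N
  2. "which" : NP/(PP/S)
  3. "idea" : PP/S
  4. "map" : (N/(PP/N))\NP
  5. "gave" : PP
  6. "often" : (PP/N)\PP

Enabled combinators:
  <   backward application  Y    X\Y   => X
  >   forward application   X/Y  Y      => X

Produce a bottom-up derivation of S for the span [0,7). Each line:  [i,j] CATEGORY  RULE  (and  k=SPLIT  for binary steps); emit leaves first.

[0,1] S/(N/S)  lex  "song"
[1,2] (N/S)/N  lex  "clearly"
[2,3] NP/(PP/S)  lex  "which"
[3,4] PP/S  lex  "idea"
[2,4] NP  >  k=3
[4,5] (N/(PP/N))\NP  lex  "map"
[2,5] N/(PP/N)  <  k=4
[5,6] PP  lex  "gave"
[6,7] (PP/N)\PP  lex  "often"
[5,7] PP/N  <  k=6
[2,7] N  >  k=5
[1,7] N/S  >  k=2
[0,7] S  >  k=1

[0,7] S   >
  [0,1] "song" : S/(N/S)
  [1,7] N/S   >
    [1,2] "clearly" : (N/S)/N
    [2,7] N   >
      [2,5] N/(PP/N)   <
        [2,4] NP   >
          [2,3] "which" : NP/(PP/S)
          [3,4] "idea" : PP/S
        [4,5] "map" : (N/(PP/N))\NP
      [5,7] PP/N   <
        [5,6] "gave" : PP
        [6,7] "often" : (PP/N)\PP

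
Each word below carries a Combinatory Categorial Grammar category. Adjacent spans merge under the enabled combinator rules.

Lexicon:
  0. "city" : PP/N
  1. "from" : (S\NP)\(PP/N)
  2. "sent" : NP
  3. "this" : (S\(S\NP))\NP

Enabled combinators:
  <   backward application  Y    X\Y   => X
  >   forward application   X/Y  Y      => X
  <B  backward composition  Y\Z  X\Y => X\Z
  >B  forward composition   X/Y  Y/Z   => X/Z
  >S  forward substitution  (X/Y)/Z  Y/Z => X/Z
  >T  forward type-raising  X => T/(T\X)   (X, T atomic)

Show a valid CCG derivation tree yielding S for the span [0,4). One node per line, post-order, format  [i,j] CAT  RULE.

[0,4] S   <
  [0,2] S\NP   <
    [0,1] "city" : PP/N
    [1,2] "from" : (S\NP)\(PP/N)
  [2,4] S\(S\NP)   <
    [2,3] "sent" : NP
    [3,4] "this" : (S\(S\NP))\NP

[0,1] PP/N  lex  "city"
[1,2] (S\NP)\(PP/N)  lex  "from"
[0,2] S\NP  <  k=1
[2,3] NP  lex  "sent"
[3,4] (S\(S\NP))\NP  lex  "this"
[2,4] S\(S\NP)  <  k=3
[0,4] S  <  k=2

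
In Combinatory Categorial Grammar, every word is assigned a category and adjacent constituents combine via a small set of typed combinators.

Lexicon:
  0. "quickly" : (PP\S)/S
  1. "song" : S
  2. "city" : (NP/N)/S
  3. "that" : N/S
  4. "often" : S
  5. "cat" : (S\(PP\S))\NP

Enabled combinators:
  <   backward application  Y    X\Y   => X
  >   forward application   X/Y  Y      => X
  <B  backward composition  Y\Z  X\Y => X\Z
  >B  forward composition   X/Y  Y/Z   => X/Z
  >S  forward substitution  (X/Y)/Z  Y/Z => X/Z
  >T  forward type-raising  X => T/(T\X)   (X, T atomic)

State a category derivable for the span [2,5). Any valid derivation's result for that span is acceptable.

NP

[0,6] S   <
  [0,2] PP\S   >
    [0,1] "quickly" : (PP\S)/S
    [1,2] "song" : S
  [2,6] S\(PP\S)   <
    [2,5] NP   >
      [2,4] NP/S   >S
        [2,3] "city" : (NP/N)/S
        [3,4] "that" : N/S
      [4,5] "often" : S
    [5,6] "cat" : (S\(PP\S))\NP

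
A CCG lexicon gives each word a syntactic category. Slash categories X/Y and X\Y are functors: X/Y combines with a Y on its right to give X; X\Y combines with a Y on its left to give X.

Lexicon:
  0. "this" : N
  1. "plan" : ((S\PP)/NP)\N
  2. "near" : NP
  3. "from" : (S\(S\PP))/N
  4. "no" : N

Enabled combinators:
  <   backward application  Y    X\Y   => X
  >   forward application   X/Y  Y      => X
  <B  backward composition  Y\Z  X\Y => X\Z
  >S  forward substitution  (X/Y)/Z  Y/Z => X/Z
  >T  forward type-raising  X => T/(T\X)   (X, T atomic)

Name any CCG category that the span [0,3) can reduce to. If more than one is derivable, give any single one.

[0,5] S   <
  [0,3] S\PP   >
    [0,2] (S\PP)/NP   <
      [0,1] "this" : N
      [1,2] "plan" : ((S\PP)/NP)\N
    [2,3] "near" : NP
  [3,5] S\(S\PP)   >
    [3,4] "from" : (S\(S\PP))/N
    [4,5] "no" : N

S\PP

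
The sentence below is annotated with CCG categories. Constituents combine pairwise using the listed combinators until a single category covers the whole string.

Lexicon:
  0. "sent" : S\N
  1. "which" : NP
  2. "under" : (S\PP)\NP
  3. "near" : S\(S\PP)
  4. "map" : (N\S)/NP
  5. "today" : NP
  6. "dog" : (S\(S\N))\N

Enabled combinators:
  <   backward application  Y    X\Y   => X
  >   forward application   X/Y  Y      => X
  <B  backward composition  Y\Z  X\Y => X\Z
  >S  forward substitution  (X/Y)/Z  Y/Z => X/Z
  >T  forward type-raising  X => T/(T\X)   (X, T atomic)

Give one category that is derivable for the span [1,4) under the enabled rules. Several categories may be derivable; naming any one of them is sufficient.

[0,7] S   <
  [0,1] "sent" : S\N
  [1,7] S\(S\N)   <
    [1,6] N   <
      [1,4] S   <
        [1,3] S\PP   <
          [1,2] "which" : NP
          [2,3] "under" : (S\PP)\NP
        [3,4] "near" : S\(S\PP)
      [4,6] N\S   >
        [4,5] "map" : (N\S)/NP
        [5,6] "today" : NP
    [6,7] "dog" : (S\(S\N))\N

S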